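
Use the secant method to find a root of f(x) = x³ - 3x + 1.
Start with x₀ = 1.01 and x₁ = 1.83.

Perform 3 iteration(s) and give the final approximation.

f(x) = x³ - 3x + 1
x₀ = 1.01, x₁ = 1.83

Secant formula: x_{n+1} = x_n - f(x_n)(x_n - x_{n-1})/(f(x_n) - f(x_{n-1}))

Iteration 1:
  f(1.010000) = -0.999699
  f(1.830000) = 1.638487
  x_2 = 1.830000 - 1.638487×(1.830000 - 1.010000)/(1.638487 - (-0.999699))
       = 1.320726
Iteration 2:
  f(1.830000) = 1.638487
  f(1.320726) = -0.658413
  x_3 = 1.320726 - (-0.658413)×(1.320726 - 1.830000)/(-0.658413 - 1.638487)
       = 1.466711
Iteration 3:
  f(1.320726) = -0.658413
  f(1.466711) = -0.244884
  x_4 = 1.466711 - (-0.244884)×(1.466711 - 1.320726)/(-0.244884 - (-0.658413))
       = 1.553161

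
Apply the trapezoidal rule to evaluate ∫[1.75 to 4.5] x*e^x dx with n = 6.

f(x) = x*e^x
a = 1.75, b = 4.5, n = 6
h = (b - a)/n = 0.458333

Trapezoidal rule: (h/2)[f(x₀) + 2f(x₁) + 2f(x₂) + ... + f(xₙ)]

x_0 = 1.7500, f(x_0) = 10.070555, coefficient = 1
x_1 = 2.2083, f(x_1) = 20.097017, coefficient = 2
x_2 = 2.6667, f(x_2) = 38.378443, coefficient = 2
x_3 = 3.1250, f(x_3) = 71.124672, coefficient = 2
x_4 = 3.5833, f(x_4) = 128.976059, coefficient = 2
x_5 = 4.0417, f(x_5) = 230.056243, coefficient = 2
x_6 = 4.5000, f(x_6) = 405.077091, coefficient = 1

I ≈ (0.458333/2) × 1392.412515 = 319.094535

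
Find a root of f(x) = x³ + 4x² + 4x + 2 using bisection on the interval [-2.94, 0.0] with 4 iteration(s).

f(x) = x³ + 4x² + 4x + 2
Initial interval: [-2.94, 0.0]

Iteration 1:
  c_1 = (-2.940000 + 0.000000)/2 = -1.470000
  f(c_1) = f(-1.470000) = 1.587077
  f(a) × f(c) < 0, new interval: [-2.940000, -1.470000]
Iteration 2:
  c_2 = (-2.940000 + (-1.470000))/2 = -2.205000
  f(c_2) = f(-2.205000) = 1.907335
  f(a) × f(c) < 0, new interval: [-2.940000, -2.205000]
Iteration 3:
  c_3 = (-2.940000 + (-2.205000))/2 = -2.572500
  f(c_3) = f(-2.572500) = 1.156847
  f(a) × f(c) < 0, new interval: [-2.940000, -2.572500]
Iteration 4:
  c_4 = (-2.940000 + (-2.572500))/2 = -2.756250
  f(c_4) = f(-2.756250) = 0.423662
  f(a) × f(c) < 0, new interval: [-2.940000, -2.756250]

After 4 iteration(s), the approximation is c_4 = -2.756250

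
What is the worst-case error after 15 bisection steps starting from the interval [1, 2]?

Bisection error bound: |error| ≤ (b-a)/2^n
|error| ≤ (2 - 1)/2^15 = 1/2^15
|error| ≤ 0.0000305176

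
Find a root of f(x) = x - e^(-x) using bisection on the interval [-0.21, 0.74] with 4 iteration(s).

f(x) = x - e^(-x)
Initial interval: [-0.21, 0.74]

Iteration 1:
  c_1 = (-0.210000 + 0.740000)/2 = 0.265000
  f(c_1) = f(0.265000) = -0.502206
  f(a) × f(c) ≥ 0, new interval: [0.265000, 0.740000]
Iteration 2:
  c_2 = (0.265000 + 0.740000)/2 = 0.502500
  f(c_2) = f(0.502500) = -0.102516
  f(a) × f(c) ≥ 0, new interval: [0.502500, 0.740000]
Iteration 3:
  c_3 = (0.502500 + 0.740000)/2 = 0.621250
  f(c_3) = f(0.621250) = 0.083978
  f(a) × f(c) < 0, new interval: [0.502500, 0.621250]
Iteration 4:
  c_4 = (0.502500 + 0.621250)/2 = 0.561875
  f(c_4) = f(0.561875) = -0.008264
  f(a) × f(c) ≥ 0, new interval: [0.561875, 0.621250]

After 4 iteration(s), the approximation is c_4 = 0.561875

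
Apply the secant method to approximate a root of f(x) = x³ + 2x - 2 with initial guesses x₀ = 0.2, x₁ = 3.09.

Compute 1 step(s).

f(x) = x³ + 2x - 2
x₀ = 0.2, x₁ = 3.09

Secant formula: x_{n+1} = x_n - f(x_n)(x_n - x_{n-1})/(f(x_n) - f(x_{n-1}))

Iteration 1:
  f(0.200000) = -1.592000
  f(3.090000) = 33.683629
  x_2 = 3.090000 - 33.683629×(3.090000 - 0.200000)/(33.683629 - (-1.592000))
       = 0.330427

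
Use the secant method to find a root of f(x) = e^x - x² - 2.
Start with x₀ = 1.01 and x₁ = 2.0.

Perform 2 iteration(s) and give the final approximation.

f(x) = e^x - x² - 2
x₀ = 1.01, x₁ = 2.0

Secant formula: x_{n+1} = x_n - f(x_n)(x_n - x_{n-1})/(f(x_n) - f(x_{n-1}))

Iteration 1:
  f(1.010000) = -0.274499
  f(2.000000) = 1.389056
  x_2 = 2.000000 - 1.389056×(2.000000 - 1.010000)/(1.389056 - (-0.274499))
       = 1.173357
Iteration 2:
  f(2.000000) = 1.389056
  f(1.173357) = -0.143939
  x_3 = 1.173357 - (-0.143939)×(1.173357 - 2.000000)/(-0.143939 - 1.389056)
       = 1.250974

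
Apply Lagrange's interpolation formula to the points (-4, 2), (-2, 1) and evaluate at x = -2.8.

Lagrange interpolation formula:
P(x) = Σ yᵢ × Lᵢ(x)
where Lᵢ(x) = Π_{j≠i} (x - xⱼ)/(xᵢ - xⱼ)

L_0(-2.8) = (-2.8 - (-2))/(-4 - (-2)) = 0.400000
L_1(-2.8) = (-2.8 - (-4))/(-2 - (-4)) = 0.600000

P(-2.8) = 2×L_0(-2.8) + 1×L_1(-2.8)
P(-2.8) = 1.400000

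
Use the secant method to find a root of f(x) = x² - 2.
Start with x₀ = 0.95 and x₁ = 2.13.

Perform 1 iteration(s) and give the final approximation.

f(x) = x² - 2
x₀ = 0.95, x₁ = 2.13

Secant formula: x_{n+1} = x_n - f(x_n)(x_n - x_{n-1})/(f(x_n) - f(x_{n-1}))

Iteration 1:
  f(0.950000) = -1.097500
  f(2.130000) = 2.536900
  x_2 = 2.130000 - 2.536900×(2.130000 - 0.950000)/(2.536900 - (-1.097500))
       = 1.306331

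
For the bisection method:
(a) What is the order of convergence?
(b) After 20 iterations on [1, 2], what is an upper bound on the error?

(a) Bisection has linear (order 1) convergence; the error is halved each step.

(b) Error bound = (b-a)/2^n = (2 - 1)/2^{20}
    = 1/2^{20}

(a) 1 (linear); (b) error ≤ 9.54e-07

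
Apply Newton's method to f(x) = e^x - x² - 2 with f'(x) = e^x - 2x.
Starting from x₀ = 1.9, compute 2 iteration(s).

f(x) = e^x - x² - 2
f'(x) = e^x - 2x
x₀ = 1.9

Newton-Raphson formula: x_{n+1} = x_n - f(x_n)/f'(x_n)

Iteration 1:
  f(1.900000) = 1.075894
  f'(1.900000) = 2.885894
  x_1 = 1.900000 - 1.075894/2.885894 = 1.527189
Iteration 2:
  f(1.527189) = 0.272906
  f'(1.527189) = 1.550834
  x_2 = 1.527189 - 0.272906/1.550834 = 1.351215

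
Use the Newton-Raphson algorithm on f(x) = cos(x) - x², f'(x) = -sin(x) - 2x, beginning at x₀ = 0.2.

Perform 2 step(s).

f(x) = cos(x) - x²
f'(x) = -sin(x) - 2x
x₀ = 0.2

Newton-Raphson formula: x_{n+1} = x_n - f(x_n)/f'(x_n)

Iteration 1:
  f(0.200000) = 0.940067
  f'(0.200000) = -0.598669
  x_1 = 0.200000 - 0.940067/(-0.598669) = 1.770260
Iteration 2:
  f(1.770260) = -3.331965
  f'(1.770260) = -4.520693
  x_2 = 1.770260 - (-3.331965)/(-4.520693) = 1.033213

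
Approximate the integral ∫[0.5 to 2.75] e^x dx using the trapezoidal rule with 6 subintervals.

f(x) = e^x
a = 0.5, b = 2.75, n = 6
h = (b - a)/n = 0.375000

Trapezoidal rule: (h/2)[f(x₀) + 2f(x₁) + 2f(x₂) + ... + f(xₙ)]

x_0 = 0.5000, f(x_0) = 1.648721, coefficient = 1
x_1 = 0.8750, f(x_1) = 2.398875, coefficient = 2
x_2 = 1.2500, f(x_2) = 3.490343, coefficient = 2
x_3 = 1.6250, f(x_3) = 5.078419, coefficient = 2
x_4 = 2.0000, f(x_4) = 7.389056, coefficient = 2
x_5 = 2.3750, f(x_5) = 10.751013, coefficient = 2
x_6 = 2.7500, f(x_6) = 15.642632, coefficient = 1

I ≈ (0.375000/2) × 75.506766 = 14.157519
Exact value: 13.993911
Error: 0.163608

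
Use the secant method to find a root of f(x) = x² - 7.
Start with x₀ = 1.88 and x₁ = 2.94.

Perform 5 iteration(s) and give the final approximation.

f(x) = x² - 7
x₀ = 1.88, x₁ = 2.94

Secant formula: x_{n+1} = x_n - f(x_n)(x_n - x_{n-1})/(f(x_n) - f(x_{n-1}))

Iteration 1:
  f(1.880000) = -3.465600
  f(2.940000) = 1.643600
  x_2 = 2.940000 - 1.643600×(2.940000 - 1.880000)/(1.643600 - (-3.465600))
       = 2.599004
Iteration 2:
  f(2.940000) = 1.643600
  f(2.599004) = -0.245177
  x_3 = 2.599004 - (-0.245177)×(2.599004 - 2.940000)/(-0.245177 - 1.643600)
       = 2.643268
Iteration 3:
  f(2.599004) = -0.245177
  f(2.643268) = -0.013134
  x_4 = 2.643268 - (-0.013134)×(2.643268 - 2.599004)/(-0.013134 - (-0.245177))
       = 2.645773
Iteration 4:
  f(2.643268) = -0.013134
  f(2.645773) = 0.000117
  x_5 = 2.645773 - 0.000117×(2.645773 - 2.643268)/(0.000117 - (-0.013134))
       = 2.645751
Iteration 5:
  f(2.645773) = 0.000117
  f(2.645751) = 0.000000
  x_6 = 2.645751 - 0.000000×(2.645751 - 2.645773)/(0.000000 - 0.000117)
       = 2.645751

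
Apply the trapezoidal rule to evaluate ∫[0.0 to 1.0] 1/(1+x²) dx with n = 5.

f(x) = 1/(1+x²)
a = 0.0, b = 1.0, n = 5
h = (b - a)/n = 0.200000

Trapezoidal rule: (h/2)[f(x₀) + 2f(x₁) + 2f(x₂) + ... + f(xₙ)]

x_0 = 0.0000, f(x_0) = 1.000000, coefficient = 1
x_1 = 0.2000, f(x_1) = 0.961538, coefficient = 2
x_2 = 0.4000, f(x_2) = 0.862069, coefficient = 2
x_3 = 0.6000, f(x_3) = 0.735294, coefficient = 2
x_4 = 0.8000, f(x_4) = 0.609756, coefficient = 2
x_5 = 1.0000, f(x_5) = 0.500000, coefficient = 1

I ≈ (0.200000/2) × 7.837315 = 0.783732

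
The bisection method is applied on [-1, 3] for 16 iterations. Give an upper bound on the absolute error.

Bisection error bound: |error| ≤ (b-a)/2^n
|error| ≤ (3 - (-1))/2^16 = 4/2^16
|error| ≤ 0.0000610352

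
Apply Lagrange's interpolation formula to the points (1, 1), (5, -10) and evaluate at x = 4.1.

Lagrange interpolation formula:
P(x) = Σ yᵢ × Lᵢ(x)
where Lᵢ(x) = Π_{j≠i} (x - xⱼ)/(xᵢ - xⱼ)

L_0(4.1) = (4.1 - 5)/(1 - 5) = 0.225000
L_1(4.1) = (4.1 - 1)/(5 - 1) = 0.775000

P(4.1) = 1×L_0(4.1) + (-10)×L_1(4.1)
P(4.1) = -7.525000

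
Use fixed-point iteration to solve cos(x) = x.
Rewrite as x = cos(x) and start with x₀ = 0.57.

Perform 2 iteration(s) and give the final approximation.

Equation: cos(x) = x
Fixed-point form: x = cos(x)
x₀ = 0.57

x_1 = g(0.570000) = 0.841901
x_2 = g(0.841901) = 0.666046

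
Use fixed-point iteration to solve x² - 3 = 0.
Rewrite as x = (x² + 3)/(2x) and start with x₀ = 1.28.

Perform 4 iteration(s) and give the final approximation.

Equation: x² - 3 = 0
Fixed-point form: x = (x² + 3)/(2x)
x₀ = 1.28

x_1 = g(1.280000) = 1.811875
x_2 = g(1.811875) = 1.733809
x_3 = g(1.733809) = 1.732052
x_4 = g(1.732052) = 1.732051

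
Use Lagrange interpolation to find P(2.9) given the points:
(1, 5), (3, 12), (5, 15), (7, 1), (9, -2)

Lagrange interpolation formula:
P(x) = Σ yᵢ × Lᵢ(x)
where Lᵢ(x) = Π_{j≠i} (x - xⱼ)/(xᵢ - xⱼ)

L_0(2.9) = (2.9 - 3)/(1 - 3) × (2.9 - 5)/(1 - 5) × (2.9 - 7)/(1 - 7) × (2.9 - 9)/(1 - 9) = 0.013677
L_1(2.9) = (2.9 - 1)/(3 - 1) × (2.9 - 5)/(3 - 5) × (2.9 - 7)/(3 - 7) × (2.9 - 9)/(3 - 9) = 1.039478
L_2(2.9) = (2.9 - 1)/(5 - 1) × (2.9 - 3)/(5 - 3) × (2.9 - 7)/(5 - 7) × (2.9 - 9)/(5 - 9) = -0.074248
L_3(2.9) = (2.9 - 1)/(7 - 1) × (2.9 - 3)/(7 - 3) × (2.9 - 5)/(7 - 5) × (2.9 - 9)/(7 - 9) = 0.025353
L_4(2.9) = (2.9 - 1)/(9 - 1) × (2.9 - 3)/(9 - 3) × (2.9 - 5)/(9 - 5) × (2.9 - 7)/(9 - 7) = -0.004260

P(2.9) = 5×L_0(2.9) + 12×L_1(2.9) + 15×L_2(2.9) + 1×L_3(2.9) + (-2)×L_4(2.9)
P(2.9) = 11.462271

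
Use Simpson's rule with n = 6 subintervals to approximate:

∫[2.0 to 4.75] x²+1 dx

f(x) = x²+1
a = 2.0, b = 4.75, n = 6
h = (b - a)/n = 0.458333

Simpson's rule: (h/3)[f(x₀) + 4f(x₁) + 2f(x₂) + ... + f(xₙ)]

x_0 = 2.0000, f(x_0) = 5.000000, coefficient = 1
x_1 = 2.4583, f(x_1) = 7.043403, coefficient = 4
x_2 = 2.9167, f(x_2) = 9.506944, coefficient = 2
x_3 = 3.3750, f(x_3) = 12.390625, coefficient = 4
x_4 = 3.8333, f(x_4) = 15.694444, coefficient = 2
x_5 = 4.2917, f(x_5) = 19.418403, coefficient = 4
x_6 = 4.7500, f(x_6) = 23.562500, coefficient = 1

I ≈ (0.458333/3) × 234.375000 = 35.807292
Exact value: 35.807292
Error: 0.000000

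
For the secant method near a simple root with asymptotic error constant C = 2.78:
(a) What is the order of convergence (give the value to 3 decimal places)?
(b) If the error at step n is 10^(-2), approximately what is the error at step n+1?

(a) Secant method has superlinear convergence with order φ = (1+√5)/2 ≈ 1.618.
    This means |e_{n+1}| ≈ C|e_n|^1.618.

(b) With |e_n| = 10^(-2) and C = 2.78:
    |e_{n+1}| ≈ 2.78 × (10^(-2))^1.618 = 2.78 × 10^(-3.24)

(a) ≈ 1.618 (golden ratio); (b) |e_{n+1}| ≈ 1.614e-03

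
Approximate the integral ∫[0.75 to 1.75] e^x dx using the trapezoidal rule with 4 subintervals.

f(x) = e^x
a = 0.75, b = 1.75, n = 4
h = (b - a)/n = 0.250000

Trapezoidal rule: (h/2)[f(x₀) + 2f(x₁) + 2f(x₂) + ... + f(xₙ)]

x_0 = 0.7500, f(x_0) = 2.117000, coefficient = 1
x_1 = 1.0000, f(x_1) = 2.718282, coefficient = 2
x_2 = 1.2500, f(x_2) = 3.490343, coefficient = 2
x_3 = 1.5000, f(x_3) = 4.481689, coefficient = 2
x_4 = 1.7500, f(x_4) = 5.754603, coefficient = 1

I ≈ (0.250000/2) × 29.252230 = 3.656529
Exact value: 3.637603
Error: 0.018926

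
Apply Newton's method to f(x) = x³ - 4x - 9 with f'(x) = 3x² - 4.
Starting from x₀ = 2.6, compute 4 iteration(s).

f(x) = x³ - 4x - 9
f'(x) = 3x² - 4
x₀ = 2.6

Newton-Raphson formula: x_{n+1} = x_n - f(x_n)/f'(x_n)

Iteration 1:
  f(2.600000) = -1.824000
  f'(2.600000) = 16.280000
  x_1 = 2.600000 - (-1.824000)/16.280000 = 2.712039
Iteration 2:
  f(2.712039) = 0.099318
  f'(2.712039) = 18.065472
  x_2 = 2.712039 - 0.099318/18.065472 = 2.706542
Iteration 3:
  f(2.706542) = 0.000246
  f'(2.706542) = 17.976103
  x_3 = 2.706542 - 0.000246/17.976103 = 2.706528
Iteration 4:
  f(2.706528) = 0.000000
  f'(2.706528) = 17.975881
  x_4 = 2.706528 - 0.000000/17.975881 = 2.706528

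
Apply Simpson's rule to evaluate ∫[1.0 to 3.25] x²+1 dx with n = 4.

f(x) = x²+1
a = 1.0, b = 3.25, n = 4
h = (b - a)/n = 0.562500

Simpson's rule: (h/3)[f(x₀) + 4f(x₁) + 2f(x₂) + ... + f(xₙ)]

x_0 = 1.0000, f(x_0) = 2.000000, coefficient = 1
x_1 = 1.5625, f(x_1) = 3.441406, coefficient = 4
x_2 = 2.1250, f(x_2) = 5.515625, coefficient = 2
x_3 = 2.6875, f(x_3) = 8.222656, coefficient = 4
x_4 = 3.2500, f(x_4) = 11.562500, coefficient = 1

I ≈ (0.562500/3) × 71.250000 = 13.359375
Exact value: 13.359375
Error: 0.000000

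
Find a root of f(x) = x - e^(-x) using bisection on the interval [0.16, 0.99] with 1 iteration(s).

f(x) = x - e^(-x)
Initial interval: [0.16, 0.99]

Iteration 1:
  c_1 = (0.160000 + 0.990000)/2 = 0.575000
  f(c_1) = f(0.575000) = 0.012295
  f(a) × f(c) < 0, new interval: [0.160000, 0.575000]

After 1 iteration(s), the approximation is c_1 = 0.575000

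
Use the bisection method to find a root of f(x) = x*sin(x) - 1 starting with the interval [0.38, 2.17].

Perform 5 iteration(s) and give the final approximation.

f(x) = x*sin(x) - 1
Initial interval: [0.38, 2.17]

Iteration 1:
  c_1 = (0.380000 + 2.170000)/2 = 1.275000
  f(c_1) = f(1.275000) = 0.219627
  f(a) × f(c) < 0, new interval: [0.380000, 1.275000]
Iteration 2:
  c_2 = (0.380000 + 1.275000)/2 = 0.827500
  f(c_2) = f(0.827500) = -0.390760
  f(a) × f(c) ≥ 0, new interval: [0.827500, 1.275000]
Iteration 3:
  c_3 = (0.827500 + 1.275000)/2 = 1.051250
  f(c_3) = f(1.051250) = -0.087468
  f(a) × f(c) ≥ 0, new interval: [1.051250, 1.275000]
Iteration 4:
  c_4 = (1.051250 + 1.275000)/2 = 1.163125
  f(c_4) = f(1.163125) = 0.067803
  f(a) × f(c) < 0, new interval: [1.051250, 1.163125]
Iteration 5:
  c_5 = (1.051250 + 1.163125)/2 = 1.107187
  f(c_5) = f(1.107187) = -0.009682
  f(a) × f(c) ≥ 0, new interval: [1.107187, 1.163125]

After 5 iteration(s), the approximation is c_5 = 1.107187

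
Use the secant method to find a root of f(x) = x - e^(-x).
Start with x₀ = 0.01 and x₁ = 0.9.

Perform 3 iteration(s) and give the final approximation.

f(x) = x - e^(-x)
x₀ = 0.01, x₁ = 0.9

Secant formula: x_{n+1} = x_n - f(x_n)(x_n - x_{n-1})/(f(x_n) - f(x_{n-1}))

Iteration 1:
  f(0.010000) = -0.980050
  f(0.900000) = 0.493430
  x_2 = 0.900000 - 0.493430×(0.900000 - 0.010000)/(0.493430 - (-0.980050))
       = 0.601962
Iteration 2:
  f(0.900000) = 0.493430
  f(0.601962) = 0.054226
  x_3 = 0.601962 - 0.054226×(0.601962 - 0.900000)/(0.054226 - 0.493430)
       = 0.565165
Iteration 3:
  f(0.601962) = 0.054226
  f(0.565165) = -0.003101
  x_4 = 0.565165 - (-0.003101)×(0.565165 - 0.601962)/(-0.003101 - 0.054226)
       = 0.567156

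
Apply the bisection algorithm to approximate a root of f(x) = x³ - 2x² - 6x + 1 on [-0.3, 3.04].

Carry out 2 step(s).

f(x) = x³ - 2x² - 6x + 1
Initial interval: [-0.3, 3.04]

Iteration 1:
  c_1 = (-0.300000 + 3.040000)/2 = 1.370000
  f(c_1) = f(1.370000) = -8.402447
  f(a) × f(c) < 0, new interval: [-0.300000, 1.370000]
Iteration 2:
  c_2 = (-0.300000 + 1.370000)/2 = 0.535000
  f(c_2) = f(0.535000) = -2.629320
  f(a) × f(c) < 0, new interval: [-0.300000, 0.535000]

After 2 iteration(s), the approximation is c_2 = 0.535000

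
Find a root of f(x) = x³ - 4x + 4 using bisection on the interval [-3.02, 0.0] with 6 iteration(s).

f(x) = x³ - 4x + 4
Initial interval: [-3.02, 0.0]

Iteration 1:
  c_1 = (-3.020000 + 0.000000)/2 = -1.510000
  f(c_1) = f(-1.510000) = 6.597049
  f(a) × f(c) < 0, new interval: [-3.020000, -1.510000]
Iteration 2:
  c_2 = (-3.020000 + (-1.510000))/2 = -2.265000
  f(c_2) = f(-2.265000) = 1.440040
  f(a) × f(c) < 0, new interval: [-3.020000, -2.265000]
Iteration 3:
  c_3 = (-3.020000 + (-2.265000))/2 = -2.642500
  f(c_3) = f(-2.642500) = -3.882066
  f(a) × f(c) ≥ 0, new interval: [-2.642500, -2.265000]
Iteration 4:
  c_4 = (-2.642500 + (-2.265000))/2 = -2.453750
  f(c_4) = f(-2.453750) = -0.958757
  f(a) × f(c) ≥ 0, new interval: [-2.453750, -2.265000]
Iteration 5:
  c_5 = (-2.453750 + (-2.265000))/2 = -2.359375
  f(c_5) = f(-2.359375) = 0.303684
  f(a) × f(c) < 0, new interval: [-2.453750, -2.359375]
Iteration 6:
  c_6 = (-2.453750 + (-2.359375))/2 = -2.406563
  f(c_6) = f(-2.406563) = -0.311460
  f(a) × f(c) ≥ 0, new interval: [-2.406563, -2.359375]

After 6 iteration(s), the approximation is c_6 = -2.406563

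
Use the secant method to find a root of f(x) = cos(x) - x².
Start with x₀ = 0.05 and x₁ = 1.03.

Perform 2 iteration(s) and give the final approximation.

f(x) = cos(x) - x²
x₀ = 0.05, x₁ = 1.03

Secant formula: x_{n+1} = x_n - f(x_n)(x_n - x_{n-1})/(f(x_n) - f(x_{n-1}))

Iteration 1:
  f(0.050000) = 0.996250
  f(1.030000) = -0.546081
  x_2 = 1.030000 - (-0.546081)×(1.030000 - 0.050000)/(-0.546081 - 0.996250)
       = 0.683019
Iteration 2:
  f(1.030000) = -0.546081
  f(0.683019) = 0.309156
  x_3 = 0.683019 - 0.309156×(0.683019 - 1.030000)/(0.309156 - (-0.546081))
       = 0.808448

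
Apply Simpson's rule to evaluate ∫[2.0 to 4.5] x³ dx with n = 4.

f(x) = x³
a = 2.0, b = 4.5, n = 4
h = (b - a)/n = 0.625000

Simpson's rule: (h/3)[f(x₀) + 4f(x₁) + 2f(x₂) + ... + f(xₙ)]

x_0 = 2.0000, f(x_0) = 8.000000, coefficient = 1
x_1 = 2.6250, f(x_1) = 18.087891, coefficient = 4
x_2 = 3.2500, f(x_2) = 34.328125, coefficient = 2
x_3 = 3.8750, f(x_3) = 58.185547, coefficient = 4
x_4 = 4.5000, f(x_4) = 91.125000, coefficient = 1

I ≈ (0.625000/3) × 472.875000 = 98.515625
Exact value: 98.515625
Error: 0.000000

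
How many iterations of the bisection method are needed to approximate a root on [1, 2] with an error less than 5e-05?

We need (b-a)/2^n ≤ 5e-05
(2 - 1)/2^n ≤ 5e-05
1/2^n ≤ 5e-05
2^n ≥ 20000
n ≥ log₂(20000) = 14.29
n ≥ 15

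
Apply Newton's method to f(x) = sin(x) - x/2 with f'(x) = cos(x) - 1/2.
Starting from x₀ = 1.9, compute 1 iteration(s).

f(x) = sin(x) - x/2
f'(x) = cos(x) - 1/2
x₀ = 1.9

Newton-Raphson formula: x_{n+1} = x_n - f(x_n)/f'(x_n)

Iteration 1:
  f(1.900000) = -0.003700
  f'(1.900000) = -0.823290
  x_1 = 1.900000 - (-0.003700)/(-0.823290) = 1.895506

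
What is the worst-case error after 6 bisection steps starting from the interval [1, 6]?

Bisection error bound: |error| ≤ (b-a)/2^n
|error| ≤ (6 - 1)/2^6 = 5/2^6
|error| ≤ 0.0781250000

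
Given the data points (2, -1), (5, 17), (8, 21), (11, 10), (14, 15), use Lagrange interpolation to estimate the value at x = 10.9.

Lagrange interpolation formula:
P(x) = Σ yᵢ × Lᵢ(x)
where Lᵢ(x) = Π_{j≠i} (x - xⱼ)/(xᵢ - xⱼ)

L_0(10.9) = (10.9 - 5)/(2 - 5) × (10.9 - 8)/(2 - 8) × (10.9 - 11)/(2 - 11) × (10.9 - 14)/(2 - 14) = 0.002728
L_1(10.9) = (10.9 - 2)/(5 - 2) × (10.9 - 8)/(5 - 8) × (10.9 - 11)/(5 - 11) × (10.9 - 14)/(5 - 14) = -0.016463
L_2(10.9) = (10.9 - 2)/(8 - 2) × (10.9 - 5)/(8 - 5) × (10.9 - 11)/(8 - 11) × (10.9 - 14)/(8 - 14) = 0.050241
L_3(10.9) = (10.9 - 2)/(11 - 2) × (10.9 - 5)/(11 - 5) × (10.9 - 8)/(11 - 8) × (10.9 - 14)/(11 - 14) = 0.971327
L_4(10.9) = (10.9 - 2)/(14 - 2) × (10.9 - 5)/(14 - 5) × (10.9 - 8)/(14 - 8) × (10.9 - 11)/(14 - 11) = -0.007833

P(10.9) = (-1)×L_0(10.9) + 17×L_1(10.9) + 21×L_2(10.9) + 10×L_3(10.9) + 15×L_4(10.9)
P(10.9) = 10.368230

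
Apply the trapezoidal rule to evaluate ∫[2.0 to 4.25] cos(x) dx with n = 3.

f(x) = cos(x)
a = 2.0, b = 4.25, n = 3
h = (b - a)/n = 0.750000

Trapezoidal rule: (h/2)[f(x₀) + 2f(x₁) + 2f(x₂) + ... + f(xₙ)]

x_0 = 2.0000, f(x_0) = -0.416147, coefficient = 1
x_1 = 2.7500, f(x_1) = -0.924302, coefficient = 2
x_2 = 3.5000, f(x_2) = -0.936457, coefficient = 2
x_3 = 4.2500, f(x_3) = -0.446087, coefficient = 1

I ≈ (0.750000/2) × -4.583752 = -1.718907
Exact value: -1.804287
Error: 0.085380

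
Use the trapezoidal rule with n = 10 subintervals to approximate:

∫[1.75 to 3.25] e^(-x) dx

f(x) = e^(-x)
a = 1.75, b = 3.25, n = 10
h = (b - a)/n = 0.150000

Trapezoidal rule: (h/2)[f(x₀) + 2f(x₁) + 2f(x₂) + ... + f(xₙ)]

x_0 = 1.7500, f(x_0) = 0.173774, coefficient = 1
x_1 = 1.9000, f(x_1) = 0.149569, coefficient = 2
x_2 = 2.0500, f(x_2) = 0.128735, coefficient = 2
x_3 = 2.2000, f(x_3) = 0.110803, coefficient = 2
x_4 = 2.3500, f(x_4) = 0.095369, coefficient = 2
x_5 = 2.5000, f(x_5) = 0.082085, coefficient = 2
x_6 = 2.6500, f(x_6) = 0.070651, coefficient = 2
x_7 = 2.8000, f(x_7) = 0.060810, coefficient = 2
x_8 = 2.9500, f(x_8) = 0.052340, coefficient = 2
x_9 = 3.1000, f(x_9) = 0.045049, coefficient = 2
x_10 = 3.2500, f(x_10) = 0.038774, coefficient = 1

I ≈ (0.150000/2) × 1.803370 = 0.135253
Exact value: 0.135000
Error: 0.000253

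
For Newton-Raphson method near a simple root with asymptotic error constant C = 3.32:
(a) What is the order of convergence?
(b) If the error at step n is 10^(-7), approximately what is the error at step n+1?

(a) Newton-Raphson has quadratic (order 2) convergence near simple roots.
    This means |e_{n+1}| ≈ C|e_n|².

(b) With |e_n| = 10^(-7) and C = 3.32:
    |e_{n+1}| ≈ 3.32 × (10^(-7))² = 3.32 × 10^(-14)

(a) 2 (quadratic); (b) |e_{n+1}| ≈ 3.320e-14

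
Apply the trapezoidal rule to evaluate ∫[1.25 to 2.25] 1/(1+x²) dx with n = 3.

f(x) = 1/(1+x²)
a = 1.25, b = 2.25, n = 3
h = (b - a)/n = 0.333333

Trapezoidal rule: (h/2)[f(x₀) + 2f(x₁) + 2f(x₂) + ... + f(xₙ)]

x_0 = 1.2500, f(x_0) = 0.390244, coefficient = 1
x_1 = 1.5833, f(x_1) = 0.285149, coefficient = 2
x_2 = 1.9167, f(x_2) = 0.213967, coefficient = 2
x_3 = 2.2500, f(x_3) = 0.164948, coefficient = 1

I ≈ (0.333333/2) × 1.553424 = 0.258904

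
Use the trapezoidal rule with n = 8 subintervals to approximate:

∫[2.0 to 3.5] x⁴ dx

f(x) = x⁴
a = 2.0, b = 3.5, n = 8
h = (b - a)/n = 0.187500

Trapezoidal rule: (h/2)[f(x₀) + 2f(x₁) + 2f(x₂) + ... + f(xₙ)]

x_0 = 2.0000, f(x_0) = 16.000000, coefficient = 1
x_1 = 2.1875, f(x_1) = 22.897720, coefficient = 2
x_2 = 2.3750, f(x_2) = 31.816650, coefficient = 2
x_3 = 2.5625, f(x_3) = 43.117691, coefficient = 2
x_4 = 2.7500, f(x_4) = 57.191406, coefficient = 2
x_5 = 2.9375, f(x_5) = 74.458023, coefficient = 2
x_6 = 3.1250, f(x_6) = 95.367432, coefficient = 2
x_7 = 3.3125, f(x_7) = 120.399185, coefficient = 2
x_8 = 3.5000, f(x_8) = 150.062500, coefficient = 1

I ≈ (0.187500/2) × 1056.558716 = 99.052380
Exact value: 98.643750
Error: 0.408630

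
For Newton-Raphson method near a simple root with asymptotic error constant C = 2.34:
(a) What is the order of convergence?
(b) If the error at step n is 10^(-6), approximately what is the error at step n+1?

(a) Newton-Raphson has quadratic (order 2) convergence near simple roots.
    This means |e_{n+1}| ≈ C|e_n|².

(b) With |e_n| = 10^(-6) and C = 2.34:
    |e_{n+1}| ≈ 2.34 × (10^(-6))² = 2.34 × 10^(-12)

(a) 2 (quadratic); (b) |e_{n+1}| ≈ 2.340e-12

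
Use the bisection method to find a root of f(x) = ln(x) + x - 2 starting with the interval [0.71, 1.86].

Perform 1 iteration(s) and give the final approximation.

f(x) = ln(x) + x - 2
Initial interval: [0.71, 1.86]

Iteration 1:
  c_1 = (0.710000 + 1.860000)/2 = 1.285000
  f(c_1) = f(1.285000) = -0.464241
  f(a) × f(c) ≥ 0, new interval: [1.285000, 1.860000]

After 1 iteration(s), the approximation is c_1 = 1.285000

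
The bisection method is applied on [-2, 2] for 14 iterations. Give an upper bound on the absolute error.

Bisection error bound: |error| ≤ (b-a)/2^n
|error| ≤ (2 - (-2))/2^14 = 4/2^14
|error| ≤ 0.0002441406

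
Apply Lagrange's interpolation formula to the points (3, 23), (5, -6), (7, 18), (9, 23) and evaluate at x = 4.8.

Lagrange interpolation formula:
P(x) = Σ yᵢ × Lᵢ(x)
where Lᵢ(x) = Π_{j≠i} (x - xⱼ)/(xᵢ - xⱼ)

L_0(4.8) = (4.8 - 5)/(3 - 5) × (4.8 - 7)/(3 - 7) × (4.8 - 9)/(3 - 9) = 0.038500
L_1(4.8) = (4.8 - 3)/(5 - 3) × (4.8 - 7)/(5 - 7) × (4.8 - 9)/(5 - 9) = 1.039500
L_2(4.8) = (4.8 - 3)/(7 - 3) × (4.8 - 5)/(7 - 5) × (4.8 - 9)/(7 - 9) = -0.094500
L_3(4.8) = (4.8 - 3)/(9 - 3) × (4.8 - 5)/(9 - 5) × (4.8 - 7)/(9 - 7) = 0.016500

P(4.8) = 23×L_0(4.8) + (-6)×L_1(4.8) + 18×L_2(4.8) + 23×L_3(4.8)
P(4.8) = -6.673000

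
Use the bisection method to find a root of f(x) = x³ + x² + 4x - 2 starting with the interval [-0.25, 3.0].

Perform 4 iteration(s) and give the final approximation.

f(x) = x³ + x² + 4x - 2
Initial interval: [-0.25, 3.0]

Iteration 1:
  c_1 = (-0.250000 + 3.000000)/2 = 1.375000
  f(c_1) = f(1.375000) = 7.990234
  f(a) × f(c) < 0, new interval: [-0.250000, 1.375000]
Iteration 2:
  c_2 = (-0.250000 + 1.375000)/2 = 0.562500
  f(c_2) = f(0.562500) = 0.744385
  f(a) × f(c) < 0, new interval: [-0.250000, 0.562500]
Iteration 3:
  c_3 = (-0.250000 + 0.562500)/2 = 0.156250
  f(c_3) = f(0.156250) = -1.346771
  f(a) × f(c) ≥ 0, new interval: [0.156250, 0.562500]
Iteration 4:
  c_4 = (0.156250 + 0.562500)/2 = 0.359375
  f(c_4) = f(0.359375) = -0.386936
  f(a) × f(c) ≥ 0, new interval: [0.359375, 0.562500]

After 4 iteration(s), the approximation is c_4 = 0.359375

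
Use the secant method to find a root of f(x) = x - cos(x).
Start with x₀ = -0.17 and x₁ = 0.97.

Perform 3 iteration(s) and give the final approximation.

f(x) = x - cos(x)
x₀ = -0.17, x₁ = 0.97

Secant formula: x_{n+1} = x_n - f(x_n)(x_n - x_{n-1})/(f(x_n) - f(x_{n-1}))

Iteration 1:
  f(-0.170000) = -1.155585
  f(0.970000) = 0.404700
  x_2 = 0.970000 - 0.404700×(0.970000 - (-0.170000))/(0.404700 - (-1.155585))
       = 0.674311
Iteration 2:
  f(0.970000) = 0.404700
  f(0.674311) = -0.106826
  x_3 = 0.674311 - (-0.106826)×(0.674311 - 0.970000)/(-0.106826 - 0.404700)
       = 0.736062
Iteration 3:
  f(0.674311) = -0.106826
  f(0.736062) = -0.005056
  x_4 = 0.736062 - (-0.005056)×(0.736062 - 0.674311)/(-0.005056 - (-0.106826))
       = 0.739130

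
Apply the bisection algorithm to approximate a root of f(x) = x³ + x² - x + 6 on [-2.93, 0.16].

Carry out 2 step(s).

f(x) = x³ + x² - x + 6
Initial interval: [-2.93, 0.16]

Iteration 1:
  c_1 = (-2.930000 + 0.160000)/2 = -1.385000
  f(c_1) = f(-1.385000) = 6.646483
  f(a) × f(c) < 0, new interval: [-2.930000, -1.385000]
Iteration 2:
  c_2 = (-2.930000 + (-1.385000))/2 = -2.157500
  f(c_2) = f(-2.157500) = 2.769562
  f(a) × f(c) < 0, new interval: [-2.930000, -2.157500]

After 2 iteration(s), the approximation is c_2 = -2.157500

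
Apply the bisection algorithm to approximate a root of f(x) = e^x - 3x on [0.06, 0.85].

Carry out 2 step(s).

f(x) = e^x - 3x
Initial interval: [0.06, 0.85]

Iteration 1:
  c_1 = (0.060000 + 0.850000)/2 = 0.455000
  f(c_1) = f(0.455000) = 0.211173
  f(a) × f(c) ≥ 0, new interval: [0.455000, 0.850000]
Iteration 2:
  c_2 = (0.455000 + 0.850000)/2 = 0.652500
  f(c_2) = f(0.652500) = -0.037164
  f(a) × f(c) < 0, new interval: [0.455000, 0.652500]

After 2 iteration(s), the approximation is c_2 = 0.652500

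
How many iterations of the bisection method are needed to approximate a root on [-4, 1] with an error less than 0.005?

We need (b-a)/2^n ≤ 0.005
(1 - (-4))/2^n ≤ 0.005
5/2^n ≤ 0.005
2^n ≥ 1000
n ≥ log₂(1000) = 9.97
n ≥ 10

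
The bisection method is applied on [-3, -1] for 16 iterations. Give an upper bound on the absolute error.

Bisection error bound: |error| ≤ (b-a)/2^n
|error| ≤ (-1 - (-3))/2^16 = 2/2^16
|error| ≤ 0.0000305176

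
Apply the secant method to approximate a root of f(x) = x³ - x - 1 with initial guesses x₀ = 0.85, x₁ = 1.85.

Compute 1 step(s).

f(x) = x³ - x - 1
x₀ = 0.85, x₁ = 1.85

Secant formula: x_{n+1} = x_n - f(x_n)(x_n - x_{n-1})/(f(x_n) - f(x_{n-1}))

Iteration 1:
  f(0.850000) = -1.235875
  f(1.850000) = 3.481625
  x_2 = 1.850000 - 3.481625×(1.850000 - 0.850000)/(3.481625 - (-1.235875))
       = 1.111977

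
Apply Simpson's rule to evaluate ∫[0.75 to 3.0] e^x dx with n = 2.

f(x) = e^x
a = 0.75, b = 3.0, n = 2
h = (b - a)/n = 1.125000

Simpson's rule: (h/3)[f(x₀) + 4f(x₁) + 2f(x₂) + ... + f(xₙ)]

x_0 = 0.7500, f(x_0) = 2.117000, coefficient = 1
x_1 = 1.8750, f(x_1) = 6.520819, coefficient = 4
x_2 = 3.0000, f(x_2) = 20.085537, coefficient = 1

I ≈ (1.125000/3) × 48.285813 = 18.107180
Exact value: 17.968537
Error: 0.138643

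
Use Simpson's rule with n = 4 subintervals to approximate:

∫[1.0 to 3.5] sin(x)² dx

f(x) = sin(x)²
a = 1.0, b = 3.5, n = 4
h = (b - a)/n = 0.625000

Simpson's rule: (h/3)[f(x₀) + 4f(x₁) + 2f(x₂) + ... + f(xₙ)]

x_0 = 1.0000, f(x_0) = 0.708073, coefficient = 1
x_1 = 1.6250, f(x_1) = 0.997065, coefficient = 4
x_2 = 2.2500, f(x_2) = 0.605398, coefficient = 2
x_3 = 2.8750, f(x_3) = 0.069404, coefficient = 4
x_4 = 3.5000, f(x_4) = 0.123049, coefficient = 1

I ≈ (0.625000/3) × 6.307793 = 1.314123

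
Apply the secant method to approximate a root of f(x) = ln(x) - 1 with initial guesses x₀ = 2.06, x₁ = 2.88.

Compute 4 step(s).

f(x) = ln(x) - 1
x₀ = 2.06, x₁ = 2.88

Secant formula: x_{n+1} = x_n - f(x_n)(x_n - x_{n-1})/(f(x_n) - f(x_{n-1}))

Iteration 1:
  f(2.060000) = -0.277294
  f(2.880000) = 0.057790
  x_2 = 2.880000 - 0.057790×(2.880000 - 2.060000)/(0.057790 - (-0.277294))
       = 2.738579
Iteration 2:
  f(2.880000) = 0.057790
  f(2.738579) = 0.007439
  x_3 = 2.738579 - 0.007439×(2.738579 - 2.880000)/(0.007439 - 0.057790)
       = 2.717685
Iteration 3:
  f(2.738579) = 0.007439
  f(2.717685) = -0.000220
  x_4 = 2.717685 - (-0.000220)×(2.717685 - 2.738579)/(-0.000220 - 0.007439)
       = 2.718284
Iteration 4:
  f(2.717685) = -0.000220
  f(2.718284) = 0.000001
  x_5 = 2.718284 - 0.000001×(2.718284 - 2.717685)/(0.000001 - (-0.000220))
       = 2.718282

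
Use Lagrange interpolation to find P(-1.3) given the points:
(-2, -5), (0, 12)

Lagrange interpolation formula:
P(x) = Σ yᵢ × Lᵢ(x)
where Lᵢ(x) = Π_{j≠i} (x - xⱼ)/(xᵢ - xⱼ)

L_0(-1.3) = (-1.3 - 0)/(-2 - 0) = 0.650000
L_1(-1.3) = (-1.3 - (-2))/(0 - (-2)) = 0.350000

P(-1.3) = (-5)×L_0(-1.3) + 12×L_1(-1.3)
P(-1.3) = 0.950000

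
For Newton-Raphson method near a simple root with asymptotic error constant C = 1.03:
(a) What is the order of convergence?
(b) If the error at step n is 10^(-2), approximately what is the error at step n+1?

(a) Newton-Raphson has quadratic (order 2) convergence near simple roots.
    This means |e_{n+1}| ≈ C|e_n|².

(b) With |e_n| = 10^(-2) and C = 1.03:
    |e_{n+1}| ≈ 1.03 × (10^(-2))² = 1.03 × 10^(-4)

(a) 2 (quadratic); (b) |e_{n+1}| ≈ 1.030e-04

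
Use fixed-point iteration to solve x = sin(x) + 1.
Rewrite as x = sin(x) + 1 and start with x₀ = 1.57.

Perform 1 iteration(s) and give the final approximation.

Equation: x = sin(x) + 1
Fixed-point form: x = sin(x) + 1
x₀ = 1.57

x_1 = g(1.570000) = 2.000000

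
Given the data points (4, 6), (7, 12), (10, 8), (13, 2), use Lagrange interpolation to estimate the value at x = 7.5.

Lagrange interpolation formula:
P(x) = Σ yᵢ × Lᵢ(x)
where Lᵢ(x) = Π_{j≠i} (x - xⱼ)/(xᵢ - xⱼ)

L_0(7.5) = (7.5 - 7)/(4 - 7) × (7.5 - 10)/(4 - 10) × (7.5 - 13)/(4 - 13) = -0.042438
L_1(7.5) = (7.5 - 4)/(7 - 4) × (7.5 - 10)/(7 - 10) × (7.5 - 13)/(7 - 13) = 0.891204
L_2(7.5) = (7.5 - 4)/(10 - 4) × (7.5 - 7)/(10 - 7) × (7.5 - 13)/(10 - 13) = 0.178241
L_3(7.5) = (7.5 - 4)/(13 - 4) × (7.5 - 7)/(13 - 7) × (7.5 - 10)/(13 - 10) = -0.027006

P(7.5) = 6×L_0(7.5) + 12×L_1(7.5) + 8×L_2(7.5) + 2×L_3(7.5)
P(7.5) = 11.811728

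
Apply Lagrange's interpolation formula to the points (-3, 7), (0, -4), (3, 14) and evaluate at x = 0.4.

Lagrange interpolation formula:
P(x) = Σ yᵢ × Lᵢ(x)
where Lᵢ(x) = Π_{j≠i} (x - xⱼ)/(xᵢ - xⱼ)

L_0(0.4) = (0.4 - 0)/(-3 - 0) × (0.4 - 3)/(-3 - 3) = -0.057778
L_1(0.4) = (0.4 - (-3))/(0 - (-3)) × (0.4 - 3)/(0 - 3) = 0.982222
L_2(0.4) = (0.4 - (-3))/(3 - (-3)) × (0.4 - 0)/(3 - 0) = 0.075556

P(0.4) = 7×L_0(0.4) + (-4)×L_1(0.4) + 14×L_2(0.4)
P(0.4) = -3.275556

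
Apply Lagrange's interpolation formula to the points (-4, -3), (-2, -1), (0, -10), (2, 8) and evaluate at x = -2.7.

Lagrange interpolation formula:
P(x) = Σ yᵢ × Lᵢ(x)
where Lᵢ(x) = Π_{j≠i} (x - xⱼ)/(xᵢ - xⱼ)

L_0(-2.7) = (-2.7 - (-2))/(-4 - (-2)) × (-2.7 - 0)/(-4 - 0) × (-2.7 - 2)/(-4 - 2) = 0.185063
L_1(-2.7) = (-2.7 - (-4))/(-2 - (-4)) × (-2.7 - 0)/(-2 - 0) × (-2.7 - 2)/(-2 - 2) = 1.031062
L_2(-2.7) = (-2.7 - (-4))/(0 - (-4)) × (-2.7 - (-2))/(0 - (-2)) × (-2.7 - 2)/(0 - 2) = -0.267313
L_3(-2.7) = (-2.7 - (-4))/(2 - (-4)) × (-2.7 - (-2))/(2 - (-2)) × (-2.7 - 0)/(2 - 0) = 0.051188

P(-2.7) = (-3)×L_0(-2.7) + (-1)×L_1(-2.7) + (-10)×L_2(-2.7) + 8×L_3(-2.7)
P(-2.7) = 1.496375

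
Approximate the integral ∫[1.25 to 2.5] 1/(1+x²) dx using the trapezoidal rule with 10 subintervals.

f(x) = 1/(1+x²)
a = 1.25, b = 2.5, n = 10
h = (b - a)/n = 0.125000

Trapezoidal rule: (h/2)[f(x₀) + 2f(x₁) + 2f(x₂) + ... + f(xₙ)]

x_0 = 1.2500, f(x_0) = 0.390244, coefficient = 1
x_1 = 1.3750, f(x_1) = 0.345946, coefficient = 2
x_2 = 1.5000, f(x_2) = 0.307692, coefficient = 2
x_3 = 1.6250, f(x_3) = 0.274678, coefficient = 2
x_4 = 1.7500, f(x_4) = 0.246154, coefficient = 2
x_5 = 1.8750, f(x_5) = 0.221453, coefficient = 2
x_6 = 2.0000, f(x_6) = 0.200000, coefficient = 2
x_7 = 2.1250, f(x_7) = 0.181303, coefficient = 2
x_8 = 2.2500, f(x_8) = 0.164948, coefficient = 2
x_9 = 2.3750, f(x_9) = 0.150588, coefficient = 2
x_10 = 2.5000, f(x_10) = 0.137931, coefficient = 1

I ≈ (0.125000/2) × 4.713702 = 0.294606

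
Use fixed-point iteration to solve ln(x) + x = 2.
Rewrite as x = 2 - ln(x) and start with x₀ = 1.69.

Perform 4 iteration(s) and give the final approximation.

Equation: ln(x) + x = 2
Fixed-point form: x = 2 - ln(x)
x₀ = 1.69

x_1 = g(1.690000) = 1.475271
x_2 = g(1.475271) = 1.611158
x_3 = g(1.611158) = 1.523047
x_4 = g(1.523047) = 1.579287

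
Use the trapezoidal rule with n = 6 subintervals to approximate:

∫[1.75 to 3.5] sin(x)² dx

f(x) = sin(x)²
a = 1.75, b = 3.5, n = 6
h = (b - a)/n = 0.291667

Trapezoidal rule: (h/2)[f(x₀) + 2f(x₁) + 2f(x₂) + ... + f(xₙ)]

x_0 = 1.7500, f(x_0) = 0.968228, coefficient = 1
x_1 = 2.0417, f(x_1) = 0.794191, coefficient = 2
x_2 = 2.3333, f(x_2) = 0.522853, coefficient = 2
x_3 = 2.6250, f(x_3) = 0.243957, coefficient = 2
x_4 = 2.9167, f(x_4) = 0.049744, coefficient = 2
x_5 = 3.2083, f(x_5) = 0.004448, coefficient = 2
x_6 = 3.5000, f(x_6) = 0.123049, coefficient = 1

I ≈ (0.291667/2) × 4.321663 = 0.630243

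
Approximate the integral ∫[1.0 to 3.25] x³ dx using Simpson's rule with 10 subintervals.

f(x) = x³
a = 1.0, b = 3.25, n = 10
h = (b - a)/n = 0.225000

Simpson's rule: (h/3)[f(x₀) + 4f(x₁) + 2f(x₂) + ... + f(xₙ)]

x_0 = 1.0000, f(x_0) = 1.000000, coefficient = 1
x_1 = 1.2250, f(x_1) = 1.838266, coefficient = 4
x_2 = 1.4500, f(x_2) = 3.048625, coefficient = 2
x_3 = 1.6750, f(x_3) = 4.699422, coefficient = 4
x_4 = 1.9000, f(x_4) = 6.859000, coefficient = 2
x_5 = 2.1250, f(x_5) = 9.595703, coefficient = 4
x_6 = 2.3500, f(x_6) = 12.977875, coefficient = 2
x_7 = 2.5750, f(x_7) = 17.073859, coefficient = 4
x_8 = 2.8000, f(x_8) = 21.952000, coefficient = 2
x_9 = 3.0250, f(x_9) = 27.680641, coefficient = 4
x_10 = 3.2500, f(x_10) = 34.328125, coefficient = 1

I ≈ (0.225000/3) × 368.554688 = 27.641602
Exact value: 27.641602
Error: 0.000000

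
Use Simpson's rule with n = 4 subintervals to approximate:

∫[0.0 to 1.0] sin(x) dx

f(x) = sin(x)
a = 0.0, b = 1.0, n = 4
h = (b - a)/n = 0.250000

Simpson's rule: (h/3)[f(x₀) + 4f(x₁) + 2f(x₂) + ... + f(xₙ)]

x_0 = 0.0000, f(x_0) = 0.000000, coefficient = 1
x_1 = 0.2500, f(x_1) = 0.247404, coefficient = 4
x_2 = 0.5000, f(x_2) = 0.479426, coefficient = 2
x_3 = 0.7500, f(x_3) = 0.681639, coefficient = 4
x_4 = 1.0000, f(x_4) = 0.841471, coefficient = 1

I ≈ (0.250000/3) × 5.516493 = 0.459708
Exact value: 0.459698
Error: 0.000010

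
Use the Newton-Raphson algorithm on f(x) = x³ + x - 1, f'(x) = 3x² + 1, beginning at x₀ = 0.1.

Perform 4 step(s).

f(x) = x³ + x - 1
f'(x) = 3x² + 1
x₀ = 0.1

Newton-Raphson formula: x_{n+1} = x_n - f(x_n)/f'(x_n)

Iteration 1:
  f(0.100000) = -0.899000
  f'(0.100000) = 1.030000
  x_1 = 0.100000 - (-0.899000)/1.030000 = 0.972816
Iteration 2:
  f(0.972816) = 0.893459
  f'(0.972816) = 3.839110
  x_2 = 0.972816 - 0.893459/3.839110 = 0.740090
Iteration 3:
  f(0.740090) = 0.145462
  f'(0.740090) = 2.643200
  x_3 = 0.740090 - 0.145462/2.643200 = 0.685058
Iteration 4:
  f(0.685058) = 0.006558
  f'(0.685058) = 2.407911
  x_4 = 0.685058 - 0.006558/2.407911 = 0.682334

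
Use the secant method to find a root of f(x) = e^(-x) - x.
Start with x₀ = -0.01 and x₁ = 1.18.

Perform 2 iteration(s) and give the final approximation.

f(x) = e^(-x) - x
x₀ = -0.01, x₁ = 1.18

Secant formula: x_{n+1} = x_n - f(x_n)(x_n - x_{n-1})/(f(x_n) - f(x_{n-1}))

Iteration 1:
  f(-0.010000) = 1.020050
  f(1.180000) = -0.872721
  x_2 = 1.180000 - (-0.872721)×(1.180000 - (-0.010000))/(-0.872721 - 1.020050)
       = 0.631313
Iteration 2:
  f(1.180000) = -0.872721
  f(0.631313) = -0.099421
  x_3 = 0.631313 - (-0.099421)×(0.631313 - 1.180000)/(-0.099421 - (-0.872721))
       = 0.560771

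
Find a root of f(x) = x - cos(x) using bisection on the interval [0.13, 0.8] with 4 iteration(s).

f(x) = x - cos(x)
Initial interval: [0.13, 0.8]

Iteration 1:
  c_1 = (0.130000 + 0.800000)/2 = 0.465000
  f(c_1) = f(0.465000) = -0.428822
  f(a) × f(c) ≥ 0, new interval: [0.465000, 0.800000]
Iteration 2:
  c_2 = (0.465000 + 0.800000)/2 = 0.632500
  f(c_2) = f(0.632500) = -0.174052
  f(a) × f(c) ≥ 0, new interval: [0.632500, 0.800000]
Iteration 3:
  c_3 = (0.632500 + 0.800000)/2 = 0.716250
  f(c_3) = f(0.716250) = -0.038023
  f(a) × f(c) ≥ 0, new interval: [0.716250, 0.800000]
Iteration 4:
  c_4 = (0.716250 + 0.800000)/2 = 0.758125
  f(c_4) = f(0.758125) = 0.031999
  f(a) × f(c) < 0, new interval: [0.716250, 0.758125]

After 4 iteration(s), the approximation is c_4 = 0.758125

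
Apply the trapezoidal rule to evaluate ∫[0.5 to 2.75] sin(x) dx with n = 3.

f(x) = sin(x)
a = 0.5, b = 2.75, n = 3
h = (b - a)/n = 0.750000

Trapezoidal rule: (h/2)[f(x₀) + 2f(x₁) + 2f(x₂) + ... + f(xₙ)]

x_0 = 0.5000, f(x_0) = 0.479426, coefficient = 1
x_1 = 1.2500, f(x_1) = 0.948985, coefficient = 2
x_2 = 2.0000, f(x_2) = 0.909297, coefficient = 2
x_3 = 2.7500, f(x_3) = 0.381661, coefficient = 1

I ≈ (0.750000/2) × 4.577651 = 1.716619
Exact value: 1.801885
Error: 0.085266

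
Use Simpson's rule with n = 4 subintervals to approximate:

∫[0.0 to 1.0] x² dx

f(x) = x²
a = 0.0, b = 1.0, n = 4
h = (b - a)/n = 0.250000

Simpson's rule: (h/3)[f(x₀) + 4f(x₁) + 2f(x₂) + ... + f(xₙ)]

x_0 = 0.0000, f(x_0) = 0.000000, coefficient = 1
x_1 = 0.2500, f(x_1) = 0.062500, coefficient = 4
x_2 = 0.5000, f(x_2) = 0.250000, coefficient = 2
x_3 = 0.7500, f(x_3) = 0.562500, coefficient = 4
x_4 = 1.0000, f(x_4) = 1.000000, coefficient = 1

I ≈ (0.250000/3) × 4.000000 = 0.333333
Exact value: 0.333333
Error: 0.000000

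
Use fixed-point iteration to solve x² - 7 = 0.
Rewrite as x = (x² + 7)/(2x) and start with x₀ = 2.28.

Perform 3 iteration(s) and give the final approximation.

Equation: x² - 7 = 0
Fixed-point form: x = (x² + 7)/(2x)
x₀ = 2.28

x_1 = g(2.280000) = 2.675088
x_2 = g(2.675088) = 2.645912
x_3 = g(2.645912) = 2.645751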